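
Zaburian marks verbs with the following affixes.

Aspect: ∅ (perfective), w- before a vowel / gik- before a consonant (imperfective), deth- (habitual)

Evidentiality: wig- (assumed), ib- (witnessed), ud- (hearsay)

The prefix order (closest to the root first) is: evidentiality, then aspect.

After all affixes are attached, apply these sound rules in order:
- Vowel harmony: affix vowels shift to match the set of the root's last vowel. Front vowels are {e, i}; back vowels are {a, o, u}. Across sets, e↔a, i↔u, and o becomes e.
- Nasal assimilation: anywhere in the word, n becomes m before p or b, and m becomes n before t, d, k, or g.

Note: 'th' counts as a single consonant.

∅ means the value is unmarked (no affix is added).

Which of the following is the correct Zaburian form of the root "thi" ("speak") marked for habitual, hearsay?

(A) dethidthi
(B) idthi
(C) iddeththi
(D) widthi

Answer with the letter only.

A

Attach evidentiality hearsay ud- → udthi.
Attach aspect habitual deth- → dethudthi.
Apply vowel harmony: dethudthi → dethidthi.
Nasal assimilation: no change.
So the correct form is dethidthi, option (A).
(C) iddeththi is wrong: it has the affixes in the wrong order.
(D) widthi is wrong: it uses imperfective instead of habitual for aspect.
(B) idthi is wrong: it uses perfective instead of habitual for aspect.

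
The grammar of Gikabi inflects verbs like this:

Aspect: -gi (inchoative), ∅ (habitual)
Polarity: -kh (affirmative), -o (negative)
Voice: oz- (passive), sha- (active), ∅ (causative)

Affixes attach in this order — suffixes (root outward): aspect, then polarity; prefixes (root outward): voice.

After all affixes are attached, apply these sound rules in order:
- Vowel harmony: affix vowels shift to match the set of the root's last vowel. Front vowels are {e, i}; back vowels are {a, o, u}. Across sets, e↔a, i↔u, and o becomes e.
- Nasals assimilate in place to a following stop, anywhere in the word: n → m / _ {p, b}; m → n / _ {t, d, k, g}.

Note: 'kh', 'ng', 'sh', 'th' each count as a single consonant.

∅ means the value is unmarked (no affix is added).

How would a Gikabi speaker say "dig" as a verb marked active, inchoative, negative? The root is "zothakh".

Attach aspect inchoative -gi → zothakhgi.
Attach polarity negative -o → zothakhgio.
Attach voice active sha- → shazothakhgio.
Apply vowel harmony: shazothakhgio → shazothakhguo.
Nasal assimilation: no change.

shazothakhguo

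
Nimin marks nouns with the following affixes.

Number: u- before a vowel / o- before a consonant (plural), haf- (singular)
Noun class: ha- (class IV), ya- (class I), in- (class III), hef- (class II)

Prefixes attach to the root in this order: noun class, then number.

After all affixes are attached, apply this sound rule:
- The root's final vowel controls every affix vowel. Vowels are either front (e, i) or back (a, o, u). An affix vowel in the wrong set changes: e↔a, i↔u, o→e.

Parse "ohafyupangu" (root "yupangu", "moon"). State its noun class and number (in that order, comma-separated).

Segment: o-hef-yupangu.
noun class: hef- → class II.
number: u/o- → plural.

class II, plural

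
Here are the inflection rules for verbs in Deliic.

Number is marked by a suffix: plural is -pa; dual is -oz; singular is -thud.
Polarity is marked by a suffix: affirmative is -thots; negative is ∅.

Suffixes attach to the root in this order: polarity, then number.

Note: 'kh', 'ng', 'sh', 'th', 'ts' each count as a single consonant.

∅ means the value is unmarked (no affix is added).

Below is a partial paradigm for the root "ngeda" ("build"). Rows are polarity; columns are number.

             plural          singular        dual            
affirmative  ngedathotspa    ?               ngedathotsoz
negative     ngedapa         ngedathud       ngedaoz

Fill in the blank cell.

ngedathotsthud

Attach polarity affirmative -thots → ngedathots.
Attach number singular -thud → ngedathotsthud.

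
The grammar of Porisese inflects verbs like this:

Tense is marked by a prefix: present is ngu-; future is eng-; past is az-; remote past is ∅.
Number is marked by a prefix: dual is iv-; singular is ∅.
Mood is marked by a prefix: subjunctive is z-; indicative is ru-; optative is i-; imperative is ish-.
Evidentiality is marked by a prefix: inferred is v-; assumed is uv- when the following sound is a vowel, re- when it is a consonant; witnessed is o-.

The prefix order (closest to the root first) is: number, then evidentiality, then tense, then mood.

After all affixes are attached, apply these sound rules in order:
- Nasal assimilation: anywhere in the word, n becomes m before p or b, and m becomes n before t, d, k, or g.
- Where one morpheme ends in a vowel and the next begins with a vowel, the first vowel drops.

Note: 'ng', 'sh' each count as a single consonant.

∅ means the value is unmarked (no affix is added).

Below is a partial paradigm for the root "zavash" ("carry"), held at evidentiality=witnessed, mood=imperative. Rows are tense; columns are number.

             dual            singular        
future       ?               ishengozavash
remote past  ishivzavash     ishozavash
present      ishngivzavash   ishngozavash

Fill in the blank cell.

Attach number dual iv- → ivzavash.
Attach evidentiality witnessed o- → oivzavash.
Attach tense future eng- → engoivzavash.
Attach mood imperative ish- → ishengoivzavash.
Nasal assimilation: no change.
Apply vowel deletion: ishengoivzavash → ishengivzavash.

ishengivzavash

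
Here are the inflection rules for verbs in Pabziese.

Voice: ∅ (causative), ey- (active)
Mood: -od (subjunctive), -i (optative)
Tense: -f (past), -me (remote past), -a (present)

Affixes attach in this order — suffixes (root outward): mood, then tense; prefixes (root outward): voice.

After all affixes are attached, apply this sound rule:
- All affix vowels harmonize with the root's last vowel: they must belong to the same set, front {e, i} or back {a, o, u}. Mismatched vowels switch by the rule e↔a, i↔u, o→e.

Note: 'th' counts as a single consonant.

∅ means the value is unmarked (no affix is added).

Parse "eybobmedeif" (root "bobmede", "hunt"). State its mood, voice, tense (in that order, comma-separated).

Segment: ey-bobmede-i-f.
mood: -i → optative.
voice: ey- → active.
tense: -f → past.

optative, active, past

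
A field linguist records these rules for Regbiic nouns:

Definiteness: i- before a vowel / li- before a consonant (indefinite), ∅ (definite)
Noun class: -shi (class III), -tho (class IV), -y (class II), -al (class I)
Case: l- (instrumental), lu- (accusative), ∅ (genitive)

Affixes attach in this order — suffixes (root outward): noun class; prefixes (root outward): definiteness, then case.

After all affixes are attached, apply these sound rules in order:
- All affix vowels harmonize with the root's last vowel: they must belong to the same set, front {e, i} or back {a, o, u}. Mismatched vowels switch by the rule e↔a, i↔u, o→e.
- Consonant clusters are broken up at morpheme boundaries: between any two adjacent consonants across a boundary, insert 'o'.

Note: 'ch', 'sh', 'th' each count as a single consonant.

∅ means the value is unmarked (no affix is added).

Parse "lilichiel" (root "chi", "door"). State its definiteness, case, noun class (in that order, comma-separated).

indefinite, accusative, class I

Segment: lu-li-chi-al.
definiteness: i/li- → indefinite.
case: lu- → accusative.
noun class: -al → class I.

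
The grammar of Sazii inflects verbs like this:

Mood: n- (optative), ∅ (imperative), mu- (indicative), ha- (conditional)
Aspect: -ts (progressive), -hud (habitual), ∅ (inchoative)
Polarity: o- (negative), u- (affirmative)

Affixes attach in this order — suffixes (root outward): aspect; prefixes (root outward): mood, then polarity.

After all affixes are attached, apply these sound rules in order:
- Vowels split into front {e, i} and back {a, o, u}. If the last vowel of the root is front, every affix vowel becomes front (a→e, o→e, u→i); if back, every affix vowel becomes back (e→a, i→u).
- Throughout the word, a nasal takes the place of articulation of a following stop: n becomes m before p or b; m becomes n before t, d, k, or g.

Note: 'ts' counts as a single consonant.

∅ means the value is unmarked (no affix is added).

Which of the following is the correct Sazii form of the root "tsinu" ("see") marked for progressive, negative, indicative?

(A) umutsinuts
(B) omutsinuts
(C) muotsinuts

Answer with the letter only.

Attach mood indicative mu- → mutsinu.
Attach polarity negative o- → omutsinu.
Attach aspect progressive -ts → omutsinuts.
Vowel harmony: no change.
Nasal assimilation: no change.
So the correct form is omutsinuts, option (B).
(A) umutsinuts is wrong: it uses affirmative instead of negative for polarity.
(C) muotsinuts is wrong: it has the affixes in the wrong order.

B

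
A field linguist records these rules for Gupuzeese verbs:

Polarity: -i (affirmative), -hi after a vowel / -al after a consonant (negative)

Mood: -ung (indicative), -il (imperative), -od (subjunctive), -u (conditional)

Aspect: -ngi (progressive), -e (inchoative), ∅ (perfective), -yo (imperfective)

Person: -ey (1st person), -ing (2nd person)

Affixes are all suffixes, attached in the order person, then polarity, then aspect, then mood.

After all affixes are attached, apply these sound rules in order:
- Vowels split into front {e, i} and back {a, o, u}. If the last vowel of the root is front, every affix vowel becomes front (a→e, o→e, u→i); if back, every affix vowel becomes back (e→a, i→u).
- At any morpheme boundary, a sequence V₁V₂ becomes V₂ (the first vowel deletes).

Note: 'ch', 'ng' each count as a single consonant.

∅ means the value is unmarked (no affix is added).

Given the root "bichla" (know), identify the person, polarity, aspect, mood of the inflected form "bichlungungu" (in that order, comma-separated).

Segment: bichla-ing-i-ngi-u.
person: -ing → 2nd person.
polarity: -i → affirmative.
aspect: -ngi → progressive.
mood: -u → conditional.

2nd person, affirmative, progressive, conditional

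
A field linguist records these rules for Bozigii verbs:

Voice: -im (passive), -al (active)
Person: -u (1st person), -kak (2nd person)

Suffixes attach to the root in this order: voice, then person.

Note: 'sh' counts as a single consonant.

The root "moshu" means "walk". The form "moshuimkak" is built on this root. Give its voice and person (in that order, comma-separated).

Segment: moshu-im-kak.
voice: -im → passive.
person: -kak → 2nd person.

passive, 2nd person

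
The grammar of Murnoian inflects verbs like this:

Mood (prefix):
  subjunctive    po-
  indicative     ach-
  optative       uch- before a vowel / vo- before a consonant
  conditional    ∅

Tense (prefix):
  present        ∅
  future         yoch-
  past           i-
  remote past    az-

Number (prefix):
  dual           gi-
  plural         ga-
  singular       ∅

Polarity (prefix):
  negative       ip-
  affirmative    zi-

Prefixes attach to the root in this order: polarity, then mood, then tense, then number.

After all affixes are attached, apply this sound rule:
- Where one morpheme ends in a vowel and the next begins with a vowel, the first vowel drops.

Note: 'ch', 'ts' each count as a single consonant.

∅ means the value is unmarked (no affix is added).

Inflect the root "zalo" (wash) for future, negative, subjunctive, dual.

giyochpipzalo

Attach polarity negative ip- → ipzalo.
Attach mood subjunctive po- → poipzalo.
Attach tense future yoch- → yochpoipzalo.
Attach number dual gi- → giyochpoipzalo.
Apply vowel deletion: giyochpoipzalo → giyochpipzalo.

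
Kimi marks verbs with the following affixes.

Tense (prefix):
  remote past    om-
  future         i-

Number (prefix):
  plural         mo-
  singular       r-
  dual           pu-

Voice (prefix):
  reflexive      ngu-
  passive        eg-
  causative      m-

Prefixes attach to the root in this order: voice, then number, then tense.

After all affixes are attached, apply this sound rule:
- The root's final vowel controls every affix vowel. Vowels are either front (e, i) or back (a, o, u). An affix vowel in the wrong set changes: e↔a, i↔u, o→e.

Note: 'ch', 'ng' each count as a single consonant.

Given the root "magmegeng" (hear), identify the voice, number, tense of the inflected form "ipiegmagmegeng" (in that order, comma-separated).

passive, dual, future

Segment: i-pu-eg-magmegeng.
voice: eg- → passive.
number: pu- → dual.
tense: i- → future.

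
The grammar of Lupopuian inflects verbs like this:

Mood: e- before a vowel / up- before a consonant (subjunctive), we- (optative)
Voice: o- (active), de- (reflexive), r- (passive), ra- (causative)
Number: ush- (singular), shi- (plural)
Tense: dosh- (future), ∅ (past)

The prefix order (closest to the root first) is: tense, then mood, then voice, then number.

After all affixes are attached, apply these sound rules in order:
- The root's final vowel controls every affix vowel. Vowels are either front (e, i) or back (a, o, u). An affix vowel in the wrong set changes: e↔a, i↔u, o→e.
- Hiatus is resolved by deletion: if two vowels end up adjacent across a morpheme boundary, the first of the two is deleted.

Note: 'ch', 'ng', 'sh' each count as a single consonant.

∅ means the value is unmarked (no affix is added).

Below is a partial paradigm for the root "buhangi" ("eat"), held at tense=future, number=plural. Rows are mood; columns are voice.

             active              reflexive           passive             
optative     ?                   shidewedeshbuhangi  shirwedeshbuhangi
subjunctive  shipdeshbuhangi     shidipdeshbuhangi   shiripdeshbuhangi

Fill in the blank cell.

Attach tense future dosh- → doshbuhangi.
Attach mood optative we- → wedoshbuhangi.
Attach voice active o- → owedoshbuhangi.
Attach number plural shi- → shiowedoshbuhangi.
Apply vowel harmony: shiowedoshbuhangi → shiewedeshbuhangi.
Apply vowel deletion: shiewedeshbuhangi → shewedeshbuhangi.

shewedeshbuhangi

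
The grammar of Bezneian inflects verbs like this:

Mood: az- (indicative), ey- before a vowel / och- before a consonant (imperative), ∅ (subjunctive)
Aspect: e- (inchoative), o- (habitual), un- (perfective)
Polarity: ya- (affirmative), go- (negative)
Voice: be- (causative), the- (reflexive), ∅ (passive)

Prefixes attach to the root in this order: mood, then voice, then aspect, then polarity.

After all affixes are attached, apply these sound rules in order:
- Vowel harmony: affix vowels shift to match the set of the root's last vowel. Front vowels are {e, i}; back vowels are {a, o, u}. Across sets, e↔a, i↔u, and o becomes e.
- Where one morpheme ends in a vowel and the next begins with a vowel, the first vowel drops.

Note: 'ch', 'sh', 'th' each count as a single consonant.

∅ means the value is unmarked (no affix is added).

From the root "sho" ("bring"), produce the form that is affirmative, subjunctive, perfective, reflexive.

yunthasho

mood = subjunctive: zero marking, form stays sho.
Attach voice reflexive the- → thesho.
Attach aspect perfective un- → unthesho.
Attach polarity affirmative ya- → yaunthesho.
Apply vowel harmony: yaunthesho → yaunthasho.
Apply vowel deletion: yaunthasho → yunthasho.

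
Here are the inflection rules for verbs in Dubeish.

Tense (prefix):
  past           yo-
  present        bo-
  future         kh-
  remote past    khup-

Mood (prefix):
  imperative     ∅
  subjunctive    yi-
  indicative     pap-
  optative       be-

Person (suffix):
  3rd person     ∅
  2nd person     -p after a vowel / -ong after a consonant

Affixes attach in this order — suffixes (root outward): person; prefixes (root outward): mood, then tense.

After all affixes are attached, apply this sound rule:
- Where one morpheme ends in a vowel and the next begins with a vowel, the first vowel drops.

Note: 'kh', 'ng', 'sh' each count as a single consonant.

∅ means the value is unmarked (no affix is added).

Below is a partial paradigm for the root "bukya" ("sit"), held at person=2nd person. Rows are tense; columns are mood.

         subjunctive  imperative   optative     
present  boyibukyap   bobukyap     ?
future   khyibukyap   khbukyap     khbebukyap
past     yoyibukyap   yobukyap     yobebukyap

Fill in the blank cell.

bobebukyap

Attach person 2nd person -p (after vowel 'a') → bukyap.
Attach mood optative be- → bebukyap.
Attach tense present bo- → bobebukyap.
Vowel deletion: no change.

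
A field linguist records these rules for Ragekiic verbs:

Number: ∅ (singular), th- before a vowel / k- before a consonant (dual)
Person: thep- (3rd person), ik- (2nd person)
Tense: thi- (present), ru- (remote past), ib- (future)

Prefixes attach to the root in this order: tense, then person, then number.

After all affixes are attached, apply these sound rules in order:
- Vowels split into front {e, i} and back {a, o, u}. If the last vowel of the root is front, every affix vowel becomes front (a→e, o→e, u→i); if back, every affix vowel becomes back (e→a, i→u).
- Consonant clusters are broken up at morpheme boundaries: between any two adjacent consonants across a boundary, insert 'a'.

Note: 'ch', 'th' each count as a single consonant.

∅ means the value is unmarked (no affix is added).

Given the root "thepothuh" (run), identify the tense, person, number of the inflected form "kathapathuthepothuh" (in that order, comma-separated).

Segment: k-thep-thi-thepothuh.
tense: thi- → present.
person: thep- → 3rd person.
number: th/k- → dual.

present, 3rd person, dual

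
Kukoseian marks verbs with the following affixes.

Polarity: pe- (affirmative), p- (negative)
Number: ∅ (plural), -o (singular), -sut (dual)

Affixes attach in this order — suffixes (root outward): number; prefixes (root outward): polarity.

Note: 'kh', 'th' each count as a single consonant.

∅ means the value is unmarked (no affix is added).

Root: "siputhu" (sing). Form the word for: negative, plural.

psiputhu

Attach polarity negative p- → psiputhu.
number = plural: zero marking, form stays psiputhu.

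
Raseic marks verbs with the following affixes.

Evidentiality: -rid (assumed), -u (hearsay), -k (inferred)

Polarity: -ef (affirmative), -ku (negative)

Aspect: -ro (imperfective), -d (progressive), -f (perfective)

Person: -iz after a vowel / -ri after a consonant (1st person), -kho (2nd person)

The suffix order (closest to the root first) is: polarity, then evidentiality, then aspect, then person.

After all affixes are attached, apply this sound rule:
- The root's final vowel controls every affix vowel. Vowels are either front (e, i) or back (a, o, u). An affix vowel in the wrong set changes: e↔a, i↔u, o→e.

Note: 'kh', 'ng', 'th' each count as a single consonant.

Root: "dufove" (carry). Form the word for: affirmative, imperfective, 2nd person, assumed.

dufoveefridrekhe

Attach polarity affirmative -ef → dufoveef.
Attach evidentiality assumed -rid → dufoveefrid.
Attach aspect imperfective -ro → dufoveefridro.
Attach person 2nd person -kho → dufoveefridrokho.
Apply vowel harmony: dufoveefridrokho → dufoveefridrekhe.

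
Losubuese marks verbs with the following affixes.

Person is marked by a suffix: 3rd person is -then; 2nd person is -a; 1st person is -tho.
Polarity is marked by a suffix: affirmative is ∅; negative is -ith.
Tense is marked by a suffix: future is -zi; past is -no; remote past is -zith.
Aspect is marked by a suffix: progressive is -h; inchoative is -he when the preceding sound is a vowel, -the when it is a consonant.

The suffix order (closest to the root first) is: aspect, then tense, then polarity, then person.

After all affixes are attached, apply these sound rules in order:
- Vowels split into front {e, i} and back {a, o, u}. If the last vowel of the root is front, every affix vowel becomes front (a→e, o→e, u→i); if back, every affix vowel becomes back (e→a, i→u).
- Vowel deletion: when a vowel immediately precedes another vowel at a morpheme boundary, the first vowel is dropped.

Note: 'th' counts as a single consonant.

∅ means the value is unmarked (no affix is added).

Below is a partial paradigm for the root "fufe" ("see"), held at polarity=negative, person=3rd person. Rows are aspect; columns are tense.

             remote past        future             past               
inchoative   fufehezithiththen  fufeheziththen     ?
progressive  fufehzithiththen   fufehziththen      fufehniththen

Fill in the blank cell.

Attach aspect inchoative -he (after vowel 'e') → fufehe.
Attach tense past -no → fufeheno.
Attach polarity negative -ith → fufehenoith.
Attach person 3rd person -then → fufehenoiththen.
Apply vowel harmony: fufehenoiththen → fufeheneiththen.
Apply vowel deletion: fufeheneiththen → fufeheniththen.

fufeheniththen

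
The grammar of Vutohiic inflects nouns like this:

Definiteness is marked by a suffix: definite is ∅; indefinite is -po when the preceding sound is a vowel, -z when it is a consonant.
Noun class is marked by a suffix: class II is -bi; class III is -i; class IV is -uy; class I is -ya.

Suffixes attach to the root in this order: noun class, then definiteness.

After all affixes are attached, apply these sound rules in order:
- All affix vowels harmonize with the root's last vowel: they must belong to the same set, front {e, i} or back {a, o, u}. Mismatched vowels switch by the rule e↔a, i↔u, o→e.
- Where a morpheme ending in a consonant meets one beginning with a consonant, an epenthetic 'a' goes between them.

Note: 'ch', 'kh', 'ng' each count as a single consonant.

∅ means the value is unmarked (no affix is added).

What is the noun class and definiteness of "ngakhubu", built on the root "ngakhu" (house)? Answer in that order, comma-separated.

Segment: ngakhu-bi.
noun class: -bi → class II.
definiteness: ∅ → definite.

class II, definite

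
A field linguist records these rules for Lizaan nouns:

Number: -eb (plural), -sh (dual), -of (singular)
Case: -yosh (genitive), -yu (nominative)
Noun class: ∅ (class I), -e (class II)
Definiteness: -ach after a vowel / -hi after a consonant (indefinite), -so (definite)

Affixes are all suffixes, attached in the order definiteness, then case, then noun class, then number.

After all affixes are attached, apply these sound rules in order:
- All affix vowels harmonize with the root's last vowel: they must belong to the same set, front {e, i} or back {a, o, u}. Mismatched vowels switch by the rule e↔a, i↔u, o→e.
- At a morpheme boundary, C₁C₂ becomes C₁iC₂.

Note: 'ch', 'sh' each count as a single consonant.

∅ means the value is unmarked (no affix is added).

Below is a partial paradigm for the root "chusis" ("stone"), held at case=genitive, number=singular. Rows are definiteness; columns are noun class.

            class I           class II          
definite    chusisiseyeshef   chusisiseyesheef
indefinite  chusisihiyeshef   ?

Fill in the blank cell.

Attach definiteness indefinite -hi (after consonant 's') → chusishi.
Attach case genitive -yosh → chusishiyosh.
Attach noun class class II -e → chusishiyoshe.
Attach number singular -of → chusishiyosheof.
Apply vowel harmony: chusishiyosheof → chusishiyesheef.
Apply epenthesis: chusishiyesheef → chusisihiyesheef.

chusisihiyesheef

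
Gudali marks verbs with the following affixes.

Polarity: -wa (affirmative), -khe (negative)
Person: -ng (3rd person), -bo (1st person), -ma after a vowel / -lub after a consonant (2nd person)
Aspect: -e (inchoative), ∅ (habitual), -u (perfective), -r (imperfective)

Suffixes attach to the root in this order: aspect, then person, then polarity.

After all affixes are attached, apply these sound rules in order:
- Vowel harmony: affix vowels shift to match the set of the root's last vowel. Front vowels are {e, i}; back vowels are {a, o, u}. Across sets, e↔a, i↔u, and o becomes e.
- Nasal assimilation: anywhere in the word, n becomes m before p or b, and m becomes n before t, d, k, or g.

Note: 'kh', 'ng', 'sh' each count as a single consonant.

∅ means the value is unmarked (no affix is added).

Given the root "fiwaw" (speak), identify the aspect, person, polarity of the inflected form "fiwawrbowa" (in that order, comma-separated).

Segment: fiwaw-r-bo-wa.
aspect: -r → imperfective.
person: -bo → 1st person.
polarity: -wa → affirmative.

imperfective, 1st person, affirmative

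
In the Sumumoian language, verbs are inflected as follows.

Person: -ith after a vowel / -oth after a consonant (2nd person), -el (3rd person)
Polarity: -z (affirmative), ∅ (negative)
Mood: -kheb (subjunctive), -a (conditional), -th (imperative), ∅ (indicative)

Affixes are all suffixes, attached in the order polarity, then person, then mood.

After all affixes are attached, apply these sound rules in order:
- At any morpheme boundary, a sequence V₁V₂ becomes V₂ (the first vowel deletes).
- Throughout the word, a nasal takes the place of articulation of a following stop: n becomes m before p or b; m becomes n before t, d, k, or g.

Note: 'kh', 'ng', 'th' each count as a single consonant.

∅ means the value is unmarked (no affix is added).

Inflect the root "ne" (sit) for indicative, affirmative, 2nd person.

Attach polarity affirmative -z → nez.
Attach person 2nd person -oth (after consonant 'z') → nezoth.
mood = indicative: zero marking, form stays nezoth.
Vowel deletion: no change.
Nasal assimilation: no change.

nezoth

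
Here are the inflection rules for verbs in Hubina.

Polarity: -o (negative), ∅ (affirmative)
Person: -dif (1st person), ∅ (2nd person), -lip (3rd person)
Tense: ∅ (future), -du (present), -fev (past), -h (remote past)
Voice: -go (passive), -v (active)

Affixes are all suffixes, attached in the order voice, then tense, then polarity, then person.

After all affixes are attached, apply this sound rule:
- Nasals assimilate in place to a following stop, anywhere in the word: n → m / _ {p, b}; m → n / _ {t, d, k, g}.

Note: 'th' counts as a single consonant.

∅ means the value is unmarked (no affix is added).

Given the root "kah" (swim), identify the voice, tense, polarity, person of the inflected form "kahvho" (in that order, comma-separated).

active, remote past, negative, 2nd person

Segment: kah-v-h-o.
voice: -v → active.
tense: -h → remote past.
polarity: -o → negative.
person: ∅ → 2nd person.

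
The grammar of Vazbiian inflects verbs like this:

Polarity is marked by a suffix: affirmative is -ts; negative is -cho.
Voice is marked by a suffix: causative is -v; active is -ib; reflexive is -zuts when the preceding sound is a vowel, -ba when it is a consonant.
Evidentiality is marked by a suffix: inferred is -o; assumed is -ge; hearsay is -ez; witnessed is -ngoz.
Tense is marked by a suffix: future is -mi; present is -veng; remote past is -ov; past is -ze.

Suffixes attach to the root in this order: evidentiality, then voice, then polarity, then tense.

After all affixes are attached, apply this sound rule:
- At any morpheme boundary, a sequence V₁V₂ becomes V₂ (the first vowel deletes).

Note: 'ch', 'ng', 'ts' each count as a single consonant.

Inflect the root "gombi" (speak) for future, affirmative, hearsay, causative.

gombezvtsmi

Attach evidentiality hearsay -ez → gombiez.
Attach voice causative -v → gombiezv.
Attach polarity affirmative -ts → gombiezvts.
Attach tense future -mi → gombiezvtsmi.
Apply vowel deletion: gombiezvtsmi → gombezvtsmi.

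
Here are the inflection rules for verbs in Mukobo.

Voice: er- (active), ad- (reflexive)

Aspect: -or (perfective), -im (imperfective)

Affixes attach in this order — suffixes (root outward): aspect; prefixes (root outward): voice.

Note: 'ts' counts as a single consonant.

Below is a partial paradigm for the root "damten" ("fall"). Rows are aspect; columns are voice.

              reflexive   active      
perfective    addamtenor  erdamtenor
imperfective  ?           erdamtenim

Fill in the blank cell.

addamtenim

Attach voice reflexive ad- → addamten.
Attach aspect imperfective -im → addamtenim.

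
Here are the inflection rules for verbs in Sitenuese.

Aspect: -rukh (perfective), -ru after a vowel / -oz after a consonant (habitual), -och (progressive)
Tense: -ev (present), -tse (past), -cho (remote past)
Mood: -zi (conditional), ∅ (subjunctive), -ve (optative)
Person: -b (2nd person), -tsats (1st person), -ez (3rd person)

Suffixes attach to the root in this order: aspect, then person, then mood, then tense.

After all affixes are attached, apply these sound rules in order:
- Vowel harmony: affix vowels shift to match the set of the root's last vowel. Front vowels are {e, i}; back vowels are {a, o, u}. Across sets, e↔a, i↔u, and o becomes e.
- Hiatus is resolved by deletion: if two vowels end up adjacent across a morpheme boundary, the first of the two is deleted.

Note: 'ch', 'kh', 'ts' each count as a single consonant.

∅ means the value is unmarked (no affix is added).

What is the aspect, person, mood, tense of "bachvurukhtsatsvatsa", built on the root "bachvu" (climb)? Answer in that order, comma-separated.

Segment: bachvu-rukh-tsats-ve-tse.
aspect: -rukh → perfective.
person: -tsats → 1st person.
mood: -ve → optative.
tense: -tse → past.

perfective, 1st person, optative, past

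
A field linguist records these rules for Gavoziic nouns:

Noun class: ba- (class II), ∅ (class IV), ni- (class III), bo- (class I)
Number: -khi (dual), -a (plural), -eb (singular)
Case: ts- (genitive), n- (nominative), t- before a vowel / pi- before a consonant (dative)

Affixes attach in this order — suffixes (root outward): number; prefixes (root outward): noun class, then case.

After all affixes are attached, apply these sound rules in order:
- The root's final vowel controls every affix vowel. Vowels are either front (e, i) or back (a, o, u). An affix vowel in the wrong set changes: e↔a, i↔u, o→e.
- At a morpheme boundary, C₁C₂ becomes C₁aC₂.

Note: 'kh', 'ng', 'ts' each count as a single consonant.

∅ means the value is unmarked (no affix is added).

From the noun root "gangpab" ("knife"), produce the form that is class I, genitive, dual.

Attach number dual -khi → gangpabkhi.
Attach noun class class I bo- → bogangpabkhi.
Attach case genitive ts- → tsbogangpabkhi.
Apply vowel harmony: tsbogangpabkhi → tsbogangpabkhu.
Apply epenthesis: tsbogangpabkhu → tsabogangpabakhu.

tsabogangpabakhu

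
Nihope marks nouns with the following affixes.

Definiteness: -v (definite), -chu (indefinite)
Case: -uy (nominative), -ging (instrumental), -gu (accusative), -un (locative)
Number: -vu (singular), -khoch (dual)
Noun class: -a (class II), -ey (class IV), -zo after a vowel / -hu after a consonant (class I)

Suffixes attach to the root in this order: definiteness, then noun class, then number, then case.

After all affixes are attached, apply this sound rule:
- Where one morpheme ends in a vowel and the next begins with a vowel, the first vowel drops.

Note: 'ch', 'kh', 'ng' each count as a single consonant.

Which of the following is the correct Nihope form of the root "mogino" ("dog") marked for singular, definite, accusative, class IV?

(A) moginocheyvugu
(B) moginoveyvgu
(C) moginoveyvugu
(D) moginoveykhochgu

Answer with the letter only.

C

Attach definiteness definite -v → moginov.
Attach noun class class IV -ey → moginovey.
Attach number singular -vu → moginoveyvu.
Attach case accusative -gu → moginoveyvugu.
Vowel deletion: no change.
So the correct form is moginoveyvugu, option (C).
(B) moginoveyvgu is wrong: it has the affixes in the wrong order.
(D) moginoveykhochgu is wrong: it uses dual instead of singular for number.
(A) moginocheyvugu is wrong: it uses indefinite instead of definite for definiteness.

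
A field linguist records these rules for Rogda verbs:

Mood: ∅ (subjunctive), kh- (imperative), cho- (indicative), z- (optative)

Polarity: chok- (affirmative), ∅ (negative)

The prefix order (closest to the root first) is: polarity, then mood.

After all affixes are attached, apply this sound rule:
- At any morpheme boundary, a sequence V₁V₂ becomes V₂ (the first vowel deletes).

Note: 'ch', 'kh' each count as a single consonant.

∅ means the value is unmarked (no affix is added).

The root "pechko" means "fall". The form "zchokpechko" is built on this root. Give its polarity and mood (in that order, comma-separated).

Segment: z-chok-pechko.
polarity: chok- → affirmative.
mood: z- → optative.

affirmative, optative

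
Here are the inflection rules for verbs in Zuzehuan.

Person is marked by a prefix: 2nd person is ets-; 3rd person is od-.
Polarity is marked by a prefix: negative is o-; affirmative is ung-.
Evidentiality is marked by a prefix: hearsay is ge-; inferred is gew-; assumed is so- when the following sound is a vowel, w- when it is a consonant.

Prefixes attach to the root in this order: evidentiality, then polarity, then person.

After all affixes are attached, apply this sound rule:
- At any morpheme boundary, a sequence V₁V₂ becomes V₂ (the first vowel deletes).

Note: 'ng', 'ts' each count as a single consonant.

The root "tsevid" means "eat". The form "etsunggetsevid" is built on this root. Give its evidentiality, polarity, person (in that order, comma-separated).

Segment: ets-ung-ge-tsevid.
evidentiality: ge- → hearsay.
polarity: ung- → affirmative.
person: ets- → 2nd person.

hearsay, affirmative, 2nd person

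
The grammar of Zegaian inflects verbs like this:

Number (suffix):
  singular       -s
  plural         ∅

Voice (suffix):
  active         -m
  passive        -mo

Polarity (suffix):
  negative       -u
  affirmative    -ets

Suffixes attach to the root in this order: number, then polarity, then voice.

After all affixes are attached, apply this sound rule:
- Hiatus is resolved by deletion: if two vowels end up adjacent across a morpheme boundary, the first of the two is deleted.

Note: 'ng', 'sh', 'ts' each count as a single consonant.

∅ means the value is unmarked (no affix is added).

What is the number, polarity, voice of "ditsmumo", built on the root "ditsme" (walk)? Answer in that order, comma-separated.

Segment: ditsme-u-mo.
number: ∅ → plural.
polarity: -u → negative.
voice: -mo → passive.

plural, negative, passive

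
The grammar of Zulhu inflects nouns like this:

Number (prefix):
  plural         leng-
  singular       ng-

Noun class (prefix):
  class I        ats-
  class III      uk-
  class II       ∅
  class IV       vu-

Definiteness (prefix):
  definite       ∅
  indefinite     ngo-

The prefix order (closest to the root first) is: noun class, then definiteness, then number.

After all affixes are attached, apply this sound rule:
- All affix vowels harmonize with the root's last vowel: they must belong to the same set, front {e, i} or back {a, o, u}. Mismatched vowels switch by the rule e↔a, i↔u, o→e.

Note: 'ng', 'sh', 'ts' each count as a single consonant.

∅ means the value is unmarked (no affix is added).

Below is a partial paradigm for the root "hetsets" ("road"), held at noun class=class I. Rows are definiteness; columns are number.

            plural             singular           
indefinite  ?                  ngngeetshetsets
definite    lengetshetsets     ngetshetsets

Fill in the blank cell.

Attach noun class class I ats- → atshetsets.
Attach definiteness indefinite ngo- → ngoatshetsets.
Attach number plural leng- → lengngoatshetsets.
Apply vowel harmony: lengngoatshetsets → lengngeetshetsets.

lengngeetshetsets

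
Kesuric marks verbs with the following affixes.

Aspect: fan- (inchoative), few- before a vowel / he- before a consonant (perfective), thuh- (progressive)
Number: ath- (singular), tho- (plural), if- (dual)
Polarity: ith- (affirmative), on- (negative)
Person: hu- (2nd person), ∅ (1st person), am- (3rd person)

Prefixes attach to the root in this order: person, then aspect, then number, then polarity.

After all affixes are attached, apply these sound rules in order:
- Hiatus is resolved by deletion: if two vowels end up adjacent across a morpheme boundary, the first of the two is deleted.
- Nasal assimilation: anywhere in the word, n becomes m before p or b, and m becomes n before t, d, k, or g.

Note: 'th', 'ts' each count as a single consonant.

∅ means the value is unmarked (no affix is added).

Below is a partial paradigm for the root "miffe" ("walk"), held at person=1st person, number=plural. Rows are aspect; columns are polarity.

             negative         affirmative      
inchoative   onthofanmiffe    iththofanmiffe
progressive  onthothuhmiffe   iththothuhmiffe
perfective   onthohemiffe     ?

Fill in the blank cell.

person = 1st person: zero marking, form stays miffe.
Attach aspect perfective he- (before consonant 'm') → hemiffe.
Attach number plural tho- → thohemiffe.
Attach polarity affirmative ith- → iththohemiffe.
Vowel deletion: no change.
Nasal assimilation: no change.

iththohemiffe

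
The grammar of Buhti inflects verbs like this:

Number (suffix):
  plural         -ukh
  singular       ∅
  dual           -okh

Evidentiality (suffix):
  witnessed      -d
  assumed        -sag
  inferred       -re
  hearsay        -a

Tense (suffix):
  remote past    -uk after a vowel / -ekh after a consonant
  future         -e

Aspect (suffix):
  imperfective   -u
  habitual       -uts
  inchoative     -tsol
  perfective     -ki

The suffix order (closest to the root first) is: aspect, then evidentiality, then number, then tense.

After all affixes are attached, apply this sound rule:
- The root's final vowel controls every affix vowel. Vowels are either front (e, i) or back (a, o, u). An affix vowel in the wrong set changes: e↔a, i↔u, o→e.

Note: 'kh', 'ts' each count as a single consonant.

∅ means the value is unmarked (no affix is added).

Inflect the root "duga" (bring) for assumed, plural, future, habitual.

Attach aspect habitual -uts → dugauts.
Attach evidentiality assumed -sag → dugautssag.
Attach number plural -ukh → dugautssagukh.
Attach tense future -e → dugautssagukhe.
Apply vowel harmony: dugautssagukhe → dugautssagukha.

dugautssagukha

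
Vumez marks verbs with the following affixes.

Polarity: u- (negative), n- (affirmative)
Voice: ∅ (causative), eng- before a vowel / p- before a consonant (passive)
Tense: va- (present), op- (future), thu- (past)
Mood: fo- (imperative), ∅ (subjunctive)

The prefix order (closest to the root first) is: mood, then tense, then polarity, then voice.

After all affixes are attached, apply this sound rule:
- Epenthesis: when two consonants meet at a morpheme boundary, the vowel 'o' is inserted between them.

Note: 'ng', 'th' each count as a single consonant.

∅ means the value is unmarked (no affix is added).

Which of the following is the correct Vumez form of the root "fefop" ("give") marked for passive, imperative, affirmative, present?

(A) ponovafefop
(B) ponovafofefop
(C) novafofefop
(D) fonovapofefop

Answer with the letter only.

B

Attach mood imperative fo- → fofefop.
Attach tense present va- → vafofefop.
Attach polarity affirmative n- → nvafofefop.
Attach voice passive p- (before consonant 'n') → pnvafofefop.
Apply epenthesis: pnvafofefop → ponovafofefop.
So the correct form is ponovafofefop, option (B).
(C) novafofefop is wrong: it uses causative instead of passive for voice.
(A) ponovafefop is wrong: it uses subjunctive instead of imperative for mood.
(D) fonovapofefop is wrong: it has the affixes in the wrong order.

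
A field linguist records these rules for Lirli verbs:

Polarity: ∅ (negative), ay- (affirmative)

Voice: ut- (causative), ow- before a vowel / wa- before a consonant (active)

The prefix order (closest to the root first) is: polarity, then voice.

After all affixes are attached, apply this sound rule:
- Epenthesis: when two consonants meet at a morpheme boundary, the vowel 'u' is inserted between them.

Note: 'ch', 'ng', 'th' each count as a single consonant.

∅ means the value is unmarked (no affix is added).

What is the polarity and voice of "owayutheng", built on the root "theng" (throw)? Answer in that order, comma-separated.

Segment: ow-ay-theng.
polarity: ay- → affirmative.
voice: ow/wa- → active.

affirmative, active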